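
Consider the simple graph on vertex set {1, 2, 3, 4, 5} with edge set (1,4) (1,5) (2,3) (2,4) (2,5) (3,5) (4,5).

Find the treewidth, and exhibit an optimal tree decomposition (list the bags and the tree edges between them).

Each bag holds 3 vertices, so the decomposition has width 2, which upper-bounds the treewidth. For the lower bound, the 3 vertices {1, 4, 5} are pairwise adjacent, and any tree decomposition puts a clique entirely inside one bag — forcing width ≥ 2. Hence tw(G) = 2 exactly.

Treewidth 2.
One optimal decomposition is:
Bags: B1 = {2, 4, 5}  B2 = {2, 3, 5}  B3 = {1, 4, 5}
Tree: B1–B2, B1–B3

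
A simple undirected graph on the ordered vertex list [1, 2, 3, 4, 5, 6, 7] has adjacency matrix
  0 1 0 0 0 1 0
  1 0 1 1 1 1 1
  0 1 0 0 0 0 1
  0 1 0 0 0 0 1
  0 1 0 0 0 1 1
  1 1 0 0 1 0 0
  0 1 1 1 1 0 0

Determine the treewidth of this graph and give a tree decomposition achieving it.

Treewidth 2.
Bags: B1 = {2, 3, 7}  B2 = {2, 5, 7}  B3 = {2, 5, 6}  B4 = {1, 2, 6}  B5 = {2, 4, 7}
Tree: B1–B2, B2–B3, B3–B4, B1–B5

Every bag has size at most 3, so the width is 3 − 1 = 2 and tw(G) ≤ 2. On the other hand G contains the 3-clique {1, 2, 6}. A clique must lie in a single bag of any decomposition, so no decomposition can have width below 2. Hence tw(G) = 2 exactly.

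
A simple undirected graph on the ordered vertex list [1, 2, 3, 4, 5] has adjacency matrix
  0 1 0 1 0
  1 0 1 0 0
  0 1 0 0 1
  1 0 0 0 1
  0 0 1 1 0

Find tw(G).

2

A width-2 tree decomposition is:
Bags: B1 = {1, 2, 4}  B2 = {2, 3, 4}  B3 = {3, 4, 5}
Tree: B1–B2, B2–B3
Every bag has size at most 3, so the width is 3 − 1 = 2 and tw(G) ≤ 2. Since 4–1–2–3–5–4 is a cycle in G, G is not acyclic. Forests are exactly the graphs of treewidth ≤ 1, so tw(G) ≥ 2. Therefore the treewidth is 2.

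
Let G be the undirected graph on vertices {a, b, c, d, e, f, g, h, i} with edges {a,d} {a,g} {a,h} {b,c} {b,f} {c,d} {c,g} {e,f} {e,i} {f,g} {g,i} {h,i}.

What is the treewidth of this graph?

A width-3 tree decomposition is:
Bags: B1 = {a, d, h, i}  B2 = {a, d, g, i}  B3 = {c, d, g, i}  B4 = {c, e, g, i}  B5 = {c, e, f, g}  B6 = {b, c, e, f}
Tree: B1–B2, B2–B3, B3–B4, B4–B5, B5–B6
Each bag holds 4 vertices, so the decomposition has width 3, which upper-bounds the treewidth. For the lower bound: the 4 vertex sets {a,d,h}, {i}, {g}, {b,c,e,f} are disjoint, each induces a connected subgraph, and every pair is joined by at least one edge of G. Contracting each set to a single vertex therefore yields K_{4} as a minor, and since treewidth is minor-monotone, tw(G) ≥ tw(K_{4}) = 3. The upper and lower bounds meet at 3, so that is the treewidth.

3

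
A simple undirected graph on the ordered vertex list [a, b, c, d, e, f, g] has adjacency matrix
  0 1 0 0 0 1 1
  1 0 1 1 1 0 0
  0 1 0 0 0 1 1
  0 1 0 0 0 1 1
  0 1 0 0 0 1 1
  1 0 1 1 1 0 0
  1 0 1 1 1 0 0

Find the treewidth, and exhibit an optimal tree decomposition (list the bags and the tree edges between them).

Each bag holds 4 vertices, so the decomposition has width 3, which upper-bounds the treewidth. For the lower bound: the 4 vertex sets {a,g}, {e,f}, {b}, {d} are disjoint, each induces a connected subgraph, and every pair is joined by at least one edge of G. Contracting each set to a single vertex therefore yields K_{4} as a minor, and since treewidth is minor-monotone, tw(G) ≥ tw(K_{4}) = 3. Combining the bounds, tw(G) = 3.

Treewidth 3.
One optimal decomposition is:
Bags: B1 = {a, b, f, g}  B2 = {b, e, f, g}  B3 = {b, d, f, g}  B4 = {b, c, f, g}
Tree: B1–B2, B2–B3, B3–B4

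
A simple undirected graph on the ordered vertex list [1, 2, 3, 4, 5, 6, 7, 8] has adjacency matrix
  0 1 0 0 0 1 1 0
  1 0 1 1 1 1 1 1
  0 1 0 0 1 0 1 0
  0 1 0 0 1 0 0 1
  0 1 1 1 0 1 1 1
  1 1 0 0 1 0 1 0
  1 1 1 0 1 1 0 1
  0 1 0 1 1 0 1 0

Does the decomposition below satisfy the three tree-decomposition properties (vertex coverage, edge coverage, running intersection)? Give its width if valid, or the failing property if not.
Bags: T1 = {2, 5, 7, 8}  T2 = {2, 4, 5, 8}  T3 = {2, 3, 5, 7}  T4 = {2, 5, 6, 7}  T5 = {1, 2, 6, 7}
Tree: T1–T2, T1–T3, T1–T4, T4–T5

Yes; width 3.

Checking the three conditions: (i) the bags cover all of {1, 2, 3, 4, 5, 6, 7, 8}; (ii) for each edge, some bag contains both endpoints; (iii) the bags containing any fixed vertex form a subtree. All hold, so the decomposition is valid with width 4 − 1 = 3.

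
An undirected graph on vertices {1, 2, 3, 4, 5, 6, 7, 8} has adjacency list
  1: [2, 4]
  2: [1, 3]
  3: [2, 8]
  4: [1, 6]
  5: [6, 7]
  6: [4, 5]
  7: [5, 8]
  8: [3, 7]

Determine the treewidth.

2

A width-2 tree decomposition is:
Bags: B1 = {4, 5, 6}  B2 = {1, 4, 5}  B3 = {1, 2, 5}  B4 = {2, 3, 5}  B5 = {3, 5, 8}  B6 = {5, 7, 8}
Tree: B1–B2, B2–B3, B3–B4, B4–B5, B5–B6
Each bag holds 3 vertices, so the decomposition has width 2, which upper-bounds the treewidth. For the lower bound, G contains the cycle 5–6–4–1–2–3–8–7–5, so G is not a forest; only forests have treewidth ≤ 1, hence tw(G) ≥ 2. The upper and lower bounds meet at 2, so that is the treewidth.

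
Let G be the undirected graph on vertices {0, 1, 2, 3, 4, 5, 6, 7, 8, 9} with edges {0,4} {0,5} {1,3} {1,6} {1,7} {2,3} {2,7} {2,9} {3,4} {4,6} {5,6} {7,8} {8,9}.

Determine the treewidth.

A width-2 tree decomposition is:
Bags: B1 = {2, 8, 9}  B2 = {2, 7, 8}  B3 = {2, 3, 7}  B4 = {1, 3, 7}  B5 = {1, 3, 4}  B6 = {1, 4, 6}  B7 = {0, 4, 6}  B8 = {0, 5, 6}
Tree: B1–B2, B2–B3, B3–B4, B4–B5, B5–B6, B6–B7, B7–B8
The largest bag has 3 vertices, giving width 2; this decomposition certifies tw(G) ≤ 2. Since 9–8–7–2–9 is a cycle in G, G is not acyclic. Forests are exactly the graphs of treewidth ≤ 1, so tw(G) ≥ 2. Therefore the treewidth is 2.

2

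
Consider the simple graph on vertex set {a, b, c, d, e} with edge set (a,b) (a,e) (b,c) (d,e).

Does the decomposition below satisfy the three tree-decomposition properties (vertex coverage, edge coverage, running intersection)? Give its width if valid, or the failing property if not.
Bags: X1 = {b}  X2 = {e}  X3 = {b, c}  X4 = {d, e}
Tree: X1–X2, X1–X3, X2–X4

No — vertex a appears in no bag.

A tree decomposition must satisfy three properties: every vertex lies in some bag; for every edge, both endpoints lie together in some bag; and for every vertex, the bags containing it form a connected subtree. Here vertex a appears in no bag, so the decomposition is invalid.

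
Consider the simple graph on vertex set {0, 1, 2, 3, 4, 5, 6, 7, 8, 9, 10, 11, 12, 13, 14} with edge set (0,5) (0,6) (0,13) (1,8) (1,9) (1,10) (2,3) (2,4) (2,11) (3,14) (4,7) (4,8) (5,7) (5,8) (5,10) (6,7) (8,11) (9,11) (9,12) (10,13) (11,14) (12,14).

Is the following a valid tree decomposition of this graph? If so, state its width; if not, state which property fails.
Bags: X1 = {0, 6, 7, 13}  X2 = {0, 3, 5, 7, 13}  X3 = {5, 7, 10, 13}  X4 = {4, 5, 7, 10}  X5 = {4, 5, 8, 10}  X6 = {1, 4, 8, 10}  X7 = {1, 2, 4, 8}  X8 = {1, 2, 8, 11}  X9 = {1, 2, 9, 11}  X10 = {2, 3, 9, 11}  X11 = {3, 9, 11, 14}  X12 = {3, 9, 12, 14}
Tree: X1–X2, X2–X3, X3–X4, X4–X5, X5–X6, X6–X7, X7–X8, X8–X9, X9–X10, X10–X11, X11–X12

No — bags containing vertex 3 are not connected in the tree.

A tree decomposition must satisfy three properties: every vertex lies in some bag; for every edge, both endpoints lie together in some bag; and for every vertex, the bags containing it form a connected subtree. Here bags containing vertex 3 are not connected in the tree, so the decomposition is invalid.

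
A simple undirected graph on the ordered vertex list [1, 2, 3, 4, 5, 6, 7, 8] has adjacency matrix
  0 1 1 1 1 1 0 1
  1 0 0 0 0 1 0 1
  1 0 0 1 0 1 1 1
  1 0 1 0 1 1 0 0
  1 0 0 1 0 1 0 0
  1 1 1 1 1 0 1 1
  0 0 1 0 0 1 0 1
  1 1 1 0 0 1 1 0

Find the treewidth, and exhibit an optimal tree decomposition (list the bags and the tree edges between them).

Every bag has size at most 4, so the width is 4 − 1 = 3 and tw(G) ≤ 3. On the other hand G contains the 4-clique {1, 2, 6, 8}. A clique must lie in a single bag of any decomposition, so no decomposition can have width below 3. Therefore the treewidth is 3.

Treewidth 3.
Bags: B1 = {1, 3, 4, 6}  B2 = {1, 3, 6, 8}  B3 = {1, 2, 6, 8}  B4 = {1, 4, 5, 6}  B5 = {3, 6, 7, 8}
Tree: B1–B2, B2–B3, B1–B4, B2–B5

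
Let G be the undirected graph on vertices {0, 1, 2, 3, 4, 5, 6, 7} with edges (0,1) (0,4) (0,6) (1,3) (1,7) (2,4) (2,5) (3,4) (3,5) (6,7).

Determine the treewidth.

A width-2 tree decomposition is:
Bags: B1 = {2, 4, 5}  B2 = {3, 4, 5}  B3 = {0, 3, 4}  B4 = {0, 1, 3}  B5 = {0, 1, 6}  B6 = {1, 6, 7}
Tree: B1–B2, B2–B3, B3–B4, B4–B5, B5–B6
Every bag has size at most 3, so the width is 3 − 1 = 2 and tw(G) ≤ 2. For the lower bound, G contains the cycle 2–5–3–4–2, so G is not a forest; only forests have treewidth ≤ 1, hence tw(G) ≥ 2. Hence tw(G) = 2 exactly.

2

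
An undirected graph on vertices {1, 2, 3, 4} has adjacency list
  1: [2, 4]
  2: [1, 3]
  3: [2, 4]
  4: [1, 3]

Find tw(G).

A width-2 tree decomposition is:
Bags: B1 = {1, 2, 4}  B2 = {2, 3, 4}
Tree: B1–B2
Each bag holds 3 vertices, so the decomposition has width 2, which upper-bounds the treewidth. For the lower bound, G contains the cycle 2–1–4–3–2, so G is not a forest; only forests have treewidth ≤ 1, hence tw(G) ≥ 2. Therefore the treewidth is 2.

2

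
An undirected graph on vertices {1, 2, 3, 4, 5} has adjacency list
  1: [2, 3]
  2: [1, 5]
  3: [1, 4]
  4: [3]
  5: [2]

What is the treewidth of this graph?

A width-1 tree decomposition is:
Bags: B1 = {3, 4}  B2 = {1, 3}  B3 = {1, 2}  B4 = {2, 5}
Tree: B1–B2, B2–B3, B3–B4
Each bag holds 2 vertices, so the decomposition has width 1, which upper-bounds the treewidth. Any graph with an edge has treewidth ≥ 1, and G has the edge 4–3. Combining the bounds, tw(G) = 1.

1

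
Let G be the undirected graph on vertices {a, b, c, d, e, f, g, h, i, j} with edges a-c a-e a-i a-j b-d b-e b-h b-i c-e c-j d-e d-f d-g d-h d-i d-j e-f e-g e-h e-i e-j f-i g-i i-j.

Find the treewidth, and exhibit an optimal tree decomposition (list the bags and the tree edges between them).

Each bag holds 4 vertices, so the decomposition has width 3, which upper-bounds the treewidth. Conversely, {b, d, e, h} is a clique of size 4, and the vertices of any clique must share a bag in every tree decomposition; so some bag has ≥ 4 vertices and tw(G) ≥ 3. The upper and lower bounds meet at 3, so that is the treewidth.

Treewidth 3.
Bags: B1 = {b, d, e, i}  B2 = {d, e, i, j}  B3 = {d, e, f, i}  B4 = {b, d, e, h}  B5 = {d, e, g, i}  B6 = {a, e, i, j}  B7 = {a, c, e, j}
Tree: B1–B2, B1–B3, B1–B4, B1–B5, B2–B6, B6–B7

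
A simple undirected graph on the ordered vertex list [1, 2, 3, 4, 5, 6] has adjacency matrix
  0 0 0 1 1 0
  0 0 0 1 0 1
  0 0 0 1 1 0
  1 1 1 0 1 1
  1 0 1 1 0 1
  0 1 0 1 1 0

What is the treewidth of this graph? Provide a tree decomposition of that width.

Each bag holds 3 vertices, so the decomposition has width 2, which upper-bounds the treewidth. On the other hand G contains the 3-clique {2, 4, 6}. A clique must lie in a single bag of any decomposition, so no decomposition can have width below 2. The upper and lower bounds meet at 2, so that is the treewidth.

Treewidth 2.
One optimal decomposition is:
Bags: B1 = {1, 4, 5}  B2 = {4, 5, 6}  B3 = {2, 4, 6}  B4 = {3, 4, 5}
Tree: B1–B2, B2–B3, B1–B4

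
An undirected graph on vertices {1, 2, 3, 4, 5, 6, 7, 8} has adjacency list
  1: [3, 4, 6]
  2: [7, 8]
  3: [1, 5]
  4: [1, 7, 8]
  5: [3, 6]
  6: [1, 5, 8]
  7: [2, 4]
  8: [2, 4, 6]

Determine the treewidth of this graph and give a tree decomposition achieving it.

Each bag holds 3 vertices, so the decomposition has width 2, which upper-bounds the treewidth. Since 3–5–6–1–3 is a cycle in G, G is not acyclic. Forests are exactly the graphs of treewidth ≤ 1, so tw(G) ≥ 2. Combining the bounds, tw(G) = 2.

Treewidth 2.
One such decomposition:
Bags: B1 = {1, 3, 5}  B2 = {1, 5, 6}  B3 = {1, 4, 6}  B4 = {4, 6, 8}  B5 = {4, 7, 8}  B6 = {2, 7, 8}
Tree: B1–B2, B2–B3, B3–B4, B4–B5, B5–B6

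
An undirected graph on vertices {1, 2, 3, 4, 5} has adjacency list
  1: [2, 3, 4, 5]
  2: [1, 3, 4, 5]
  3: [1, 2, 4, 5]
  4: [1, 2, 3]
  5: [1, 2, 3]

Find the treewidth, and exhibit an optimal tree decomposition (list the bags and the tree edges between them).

Every bag has size at most 4, so the width is 4 − 1 = 3 and tw(G) ≤ 3. Conversely, {1, 2, 3, 4} is a clique of size 4, and the vertices of any clique must share a bag in every tree decomposition; so some bag has ≥ 4 vertices and tw(G) ≥ 3. Therefore the treewidth is 3.

Treewidth 3.
One optimal decomposition is:
Bags: B1 = {1, 2, 3, 5}  B2 = {1, 2, 3, 4}
Tree: B1–B2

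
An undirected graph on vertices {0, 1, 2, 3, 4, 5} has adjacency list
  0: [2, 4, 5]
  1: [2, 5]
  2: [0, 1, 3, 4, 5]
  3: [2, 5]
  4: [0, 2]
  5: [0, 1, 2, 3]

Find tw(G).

A width-2 tree decomposition is:
Bags: B1 = {0, 2, 4}  B2 = {0, 2, 5}  B3 = {1, 2, 5}  B4 = {2, 3, 5}
Tree: B1–B2, B2–B3, B2–B4
Each bag holds 3 vertices, so the decomposition has width 2, which upper-bounds the treewidth. For the lower bound, the 3 vertices {0, 2, 4} are pairwise adjacent, and any tree decomposition puts a clique entirely inside one bag — forcing width ≥ 2. Therefore the treewidth is 2.

2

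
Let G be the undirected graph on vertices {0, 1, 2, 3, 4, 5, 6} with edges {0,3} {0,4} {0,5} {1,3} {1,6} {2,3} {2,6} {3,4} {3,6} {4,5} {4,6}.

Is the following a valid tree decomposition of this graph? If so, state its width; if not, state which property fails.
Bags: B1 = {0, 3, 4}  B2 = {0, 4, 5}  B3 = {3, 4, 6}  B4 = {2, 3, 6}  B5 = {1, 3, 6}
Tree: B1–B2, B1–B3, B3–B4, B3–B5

Checking the three conditions: (i) the bags cover all of {0, 1, 2, 3, 4, 5, 6}; (ii) for each edge, some bag contains both endpoints; (iii) the bags containing any fixed vertex form a subtree. All hold, so the decomposition is valid with width 3 − 1 = 2.

Yes; width 2.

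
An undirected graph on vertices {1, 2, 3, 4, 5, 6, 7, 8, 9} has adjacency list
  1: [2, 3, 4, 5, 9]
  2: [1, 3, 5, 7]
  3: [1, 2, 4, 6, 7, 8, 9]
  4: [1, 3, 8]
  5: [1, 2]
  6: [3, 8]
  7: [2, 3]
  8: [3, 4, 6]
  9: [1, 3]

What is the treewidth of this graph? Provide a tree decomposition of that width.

The largest bag has 3 vertices, giving width 2; this decomposition certifies tw(G) ≤ 2. For the lower bound, the 3 vertices {3, 4, 8} are pairwise adjacent, and any tree decomposition puts a clique entirely inside one bag — forcing width ≥ 2. Hence tw(G) = 2 exactly.

Treewidth 2.
One optimal decomposition is:
Bags: B1 = {1, 2, 3}  B2 = {1, 3, 4}  B3 = {2, 3, 7}  B4 = {3, 4, 8}  B5 = {1, 3, 9}  B6 = {1, 2, 5}  B7 = {3, 6, 8}
Tree: B1–B2, B1–B3, B2–B4, B1–B5, B1–B6, B4–B7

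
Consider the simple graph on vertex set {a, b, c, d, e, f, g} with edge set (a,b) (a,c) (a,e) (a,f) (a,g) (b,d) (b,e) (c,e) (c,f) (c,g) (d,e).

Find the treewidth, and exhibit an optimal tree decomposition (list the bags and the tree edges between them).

The largest bag has 3 vertices, giving width 2; this decomposition certifies tw(G) ≤ 2. Conversely, {b, d, e} is a clique of size 3, and the vertices of any clique must share a bag in every tree decomposition; so some bag has ≥ 3 vertices and tw(G) ≥ 2. Therefore the treewidth is 2.

Treewidth 2.
One such decomposition:
Bags: B1 = {a, c, g}  B2 = {a, c, e}  B3 = {a, c, f}  B4 = {a, b, e}  B5 = {b, d, e}
Tree: B1–B2, B2–B3, B2–B4, B4–B5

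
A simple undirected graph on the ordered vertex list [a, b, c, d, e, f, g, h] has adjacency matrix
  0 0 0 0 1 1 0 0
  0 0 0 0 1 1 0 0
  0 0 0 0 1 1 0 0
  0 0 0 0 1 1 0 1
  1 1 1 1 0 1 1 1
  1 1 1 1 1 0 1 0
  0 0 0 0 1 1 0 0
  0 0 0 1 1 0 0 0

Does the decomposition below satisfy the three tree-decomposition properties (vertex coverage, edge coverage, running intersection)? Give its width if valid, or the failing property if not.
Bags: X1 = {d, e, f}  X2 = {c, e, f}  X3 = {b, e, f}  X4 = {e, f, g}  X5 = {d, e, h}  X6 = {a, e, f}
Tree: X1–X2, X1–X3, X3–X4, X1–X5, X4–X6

Vertex coverage: the bags together contain {a, b, c, d, e, f, g, h}, the full vertex set. Edge coverage: each edge of G has both endpoints in at least one bag. Running intersection: for every vertex, the bags containing it form a connected subtree. All three properties hold, so this is a valid tree decomposition of width max|bag| − 1 = 2, and hence tw(G) ≤ 2.

Yes; width 2.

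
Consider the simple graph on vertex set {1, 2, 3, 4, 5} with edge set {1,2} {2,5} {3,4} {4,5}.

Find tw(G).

1

A width-1 tree decomposition is:
Bags: B1 = {1, 2}  B2 = {2, 5}  B3 = {4, 5}  B4 = {3, 4}
Tree: B1–B2, B2–B3, B3–B4
Each bag holds 2 vertices, so the decomposition has width 1, which upper-bounds the treewidth. Since G has at least one edge (e.g. 1–2), it is not an edgeless graph, so tw(G) ≥ 1. Combining the bounds, tw(G) = 1.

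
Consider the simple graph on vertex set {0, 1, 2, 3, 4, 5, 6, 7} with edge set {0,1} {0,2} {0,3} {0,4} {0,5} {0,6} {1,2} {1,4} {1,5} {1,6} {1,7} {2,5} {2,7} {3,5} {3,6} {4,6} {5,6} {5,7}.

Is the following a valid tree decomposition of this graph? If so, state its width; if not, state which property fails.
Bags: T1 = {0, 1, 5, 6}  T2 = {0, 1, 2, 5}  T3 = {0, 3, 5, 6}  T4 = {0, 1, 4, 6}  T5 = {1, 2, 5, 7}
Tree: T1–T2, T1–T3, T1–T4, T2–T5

Vertex coverage: the bags together contain {0, 1, 2, 3, 4, 5, 6, 7}, the full vertex set. Edge coverage: each edge of G has both endpoints in at least one bag. Running intersection: for every vertex, the bags containing it form a connected subtree. All three properties hold, so this is a valid tree decomposition of width max|bag| − 1 = 3, and hence tw(G) ≤ 3.

Yes; width 3.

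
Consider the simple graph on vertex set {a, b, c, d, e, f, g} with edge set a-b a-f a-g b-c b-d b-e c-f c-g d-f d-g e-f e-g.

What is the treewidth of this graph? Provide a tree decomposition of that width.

Every bag has size at most 4, so the width is 4 − 1 = 3 and tw(G) ≤ 3. For the lower bound: the 4 vertex sets {b,e}, {c,f}, {g}, {d} are disjoint, each induces a connected subgraph, and every pair is joined by at least one edge of G. Contracting each set to a single vertex therefore yields K_{4} as a minor, and since treewidth is minor-monotone, tw(G) ≥ tw(K_{4}) = 3. Therefore the treewidth is 3.

Treewidth 3.
One optimal decomposition is:
Bags: B1 = {b, e, f, g}  B2 = {b, c, f, g}  B3 = {b, d, f, g}  B4 = {a, b, f, g}
Tree: B1–B2, B2–B3, B3–B4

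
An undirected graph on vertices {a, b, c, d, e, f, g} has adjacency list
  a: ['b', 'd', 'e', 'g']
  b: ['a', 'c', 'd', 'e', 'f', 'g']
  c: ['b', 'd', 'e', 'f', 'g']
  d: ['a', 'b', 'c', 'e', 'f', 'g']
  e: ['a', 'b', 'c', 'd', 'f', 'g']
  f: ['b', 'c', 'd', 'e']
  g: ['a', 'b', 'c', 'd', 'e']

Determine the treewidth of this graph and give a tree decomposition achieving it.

Treewidth 4.
Bags: B1 = {b, c, d, e, g}  B2 = {a, b, d, e, g}  B3 = {b, c, d, e, f}
Tree: B1–B2, B1–B3

Every bag has size at most 5, so the width is 5 − 1 = 4 and tw(G) ≤ 4. For the lower bound, the 5 vertices {b, c, d, e, g} are pairwise adjacent, and any tree decomposition puts a clique entirely inside one bag — forcing width ≥ 4. The upper and lower bounds meet at 4, so that is the treewidth.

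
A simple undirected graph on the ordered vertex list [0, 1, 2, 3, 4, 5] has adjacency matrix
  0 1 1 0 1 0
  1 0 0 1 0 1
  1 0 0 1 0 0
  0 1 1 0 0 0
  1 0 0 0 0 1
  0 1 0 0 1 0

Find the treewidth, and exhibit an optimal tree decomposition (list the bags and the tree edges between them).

Each bag holds 3 vertices, so the decomposition has width 2, which upper-bounds the treewidth. The edges 4–5–1–0–4 form a cycle, so G is not a tree and its treewidth is at least 2. The upper and lower bounds meet at 2, so that is the treewidth.

Treewidth 2.
One optimal decomposition is:
Bags: B1 = {0, 4, 5}  B2 = {0, 1, 5}  B3 = {0, 1, 2}  B4 = {1, 2, 3}
Tree: B1–B2, B2–B3, B3–B4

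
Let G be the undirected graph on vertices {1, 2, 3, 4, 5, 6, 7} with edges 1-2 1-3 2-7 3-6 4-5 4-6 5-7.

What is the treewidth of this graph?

A width-2 tree decomposition is:
Bags: B1 = {4, 5, 7}  B2 = {4, 6, 7}  B3 = {3, 6, 7}  B4 = {1, 3, 7}  B5 = {1, 2, 7}
Tree: B1–B2, B2–B3, B3–B4, B4–B5
Each bag holds 3 vertices, so the decomposition has width 2, which upper-bounds the treewidth. Since 7–5–4–6–3–1–2–7 is a cycle in G, G is not acyclic. Forests are exactly the graphs of treewidth ≤ 1, so tw(G) ≥ 2. Combining the bounds, tw(G) = 2.

2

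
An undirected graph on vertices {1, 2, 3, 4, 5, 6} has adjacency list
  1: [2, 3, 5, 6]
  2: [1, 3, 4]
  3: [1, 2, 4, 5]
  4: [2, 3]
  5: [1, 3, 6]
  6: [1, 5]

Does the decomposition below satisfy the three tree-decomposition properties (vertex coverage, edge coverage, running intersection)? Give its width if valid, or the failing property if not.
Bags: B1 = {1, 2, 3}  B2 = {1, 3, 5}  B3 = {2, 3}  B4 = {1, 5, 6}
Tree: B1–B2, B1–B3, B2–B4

A tree decomposition must satisfy three properties: every vertex lies in some bag; for every edge, both endpoints lie together in some bag; and for every vertex, the bags containing it form a connected subtree. Here vertex 4 appears in no bag, so the decomposition is invalid.

No — vertex 4 appears in no bag.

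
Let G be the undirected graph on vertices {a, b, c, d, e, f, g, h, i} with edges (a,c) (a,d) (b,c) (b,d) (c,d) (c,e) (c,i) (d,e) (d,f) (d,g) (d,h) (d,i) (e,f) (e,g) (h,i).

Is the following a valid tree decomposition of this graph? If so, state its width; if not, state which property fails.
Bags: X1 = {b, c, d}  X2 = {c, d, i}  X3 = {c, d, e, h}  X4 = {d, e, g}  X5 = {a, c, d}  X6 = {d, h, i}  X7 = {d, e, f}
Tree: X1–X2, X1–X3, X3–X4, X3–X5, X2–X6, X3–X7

A tree decomposition must satisfy three properties: every vertex lies in some bag; for every edge, both endpoints lie together in some bag; and for every vertex, the bags containing it form a connected subtree. Here bags containing vertex h are not connected in the tree, so the decomposition is invalid.

No — bags containing vertex h are not connected in the tree.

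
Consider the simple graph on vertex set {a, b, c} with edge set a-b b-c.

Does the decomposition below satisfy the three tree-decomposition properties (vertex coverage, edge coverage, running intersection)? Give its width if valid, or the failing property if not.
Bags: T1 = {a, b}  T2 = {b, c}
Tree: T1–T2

Every vertex of G appears in some bag (union = {a, b, c}); every edge is covered by a bag; and for each vertex v the set of bags containing v is connected in the bag tree. The decomposition is therefore valid. The largest bag has 2 vertices, so the width is 1.

Yes; width 1.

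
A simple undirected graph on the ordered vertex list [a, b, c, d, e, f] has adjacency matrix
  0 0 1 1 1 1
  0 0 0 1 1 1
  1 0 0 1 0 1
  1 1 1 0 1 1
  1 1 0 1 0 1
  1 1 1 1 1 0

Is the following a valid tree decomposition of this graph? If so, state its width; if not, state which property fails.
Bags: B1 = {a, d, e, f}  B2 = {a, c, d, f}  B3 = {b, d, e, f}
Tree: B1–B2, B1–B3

Checking the three conditions: (i) the bags cover all of {a, b, c, d, e, f}; (ii) for each edge, some bag contains both endpoints; (iii) the bags containing any fixed vertex form a subtree. All hold, so the decomposition is valid with width 4 − 1 = 3.

Yes; width 3.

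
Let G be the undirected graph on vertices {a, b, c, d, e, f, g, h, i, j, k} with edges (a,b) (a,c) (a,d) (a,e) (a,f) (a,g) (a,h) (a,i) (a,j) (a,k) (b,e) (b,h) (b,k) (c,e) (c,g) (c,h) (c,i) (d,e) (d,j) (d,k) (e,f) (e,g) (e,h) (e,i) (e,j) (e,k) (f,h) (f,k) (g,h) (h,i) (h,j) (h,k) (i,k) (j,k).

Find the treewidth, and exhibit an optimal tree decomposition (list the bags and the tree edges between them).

Treewidth 4.
Bags: B1 = {a, e, h, i, k}  B2 = {a, e, f, h, k}  B3 = {a, c, e, h, i}  B4 = {a, c, e, g, h}  B5 = {a, e, h, j, k}  B6 = {a, b, e, h, k}  B7 = {a, d, e, j, k}
Tree: B1–B2, B1–B3, B3–B4, B2–B5, B5–B6, B5–B7

The largest bag has 5 vertices, giving width 4; this decomposition certifies tw(G) ≤ 4. Conversely, {a, d, e, j, k} is a clique of size 5, and the vertices of any clique must share a bag in every tree decomposition; so some bag has ≥ 5 vertices and tw(G) ≥ 4. Therefore the treewidth is 4.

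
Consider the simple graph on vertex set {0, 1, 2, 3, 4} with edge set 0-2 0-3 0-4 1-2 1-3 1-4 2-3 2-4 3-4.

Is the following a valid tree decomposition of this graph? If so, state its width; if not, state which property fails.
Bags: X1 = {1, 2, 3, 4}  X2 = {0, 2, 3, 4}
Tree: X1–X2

Vertex coverage: the bags together contain {0, 1, 2, 3, 4}, the full vertex set. Edge coverage: each edge of G has both endpoints in at least one bag. Running intersection: for every vertex, the bags containing it form a connected subtree. All three properties hold, so this is a valid tree decomposition of width max|bag| − 1 = 3, and hence tw(G) ≤ 3.

Yes; width 3.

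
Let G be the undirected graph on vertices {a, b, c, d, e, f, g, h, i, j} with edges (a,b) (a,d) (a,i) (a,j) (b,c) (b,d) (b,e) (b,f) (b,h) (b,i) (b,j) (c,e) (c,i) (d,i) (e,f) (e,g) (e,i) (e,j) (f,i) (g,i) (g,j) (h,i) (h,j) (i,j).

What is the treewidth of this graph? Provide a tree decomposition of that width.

Each bag holds 4 vertices, so the decomposition has width 3, which upper-bounds the treewidth. For the lower bound, the 4 vertices {e, g, i, j} are pairwise adjacent, and any tree decomposition puts a clique entirely inside one bag — forcing width ≥ 3. Hence tw(G) = 3 exactly.

Treewidth 3.
One such decomposition:
Bags: B1 = {b, e, i, j}  B2 = {b, c, e, i}  B3 = {a, b, i, j}  B4 = {a, b, d, i}  B5 = {e, g, i, j}  B6 = {b, e, f, i}  B7 = {b, h, i, j}
Tree: B1–B2, B1–B3, B3–B4, B1–B5, B1–B6, B1–B7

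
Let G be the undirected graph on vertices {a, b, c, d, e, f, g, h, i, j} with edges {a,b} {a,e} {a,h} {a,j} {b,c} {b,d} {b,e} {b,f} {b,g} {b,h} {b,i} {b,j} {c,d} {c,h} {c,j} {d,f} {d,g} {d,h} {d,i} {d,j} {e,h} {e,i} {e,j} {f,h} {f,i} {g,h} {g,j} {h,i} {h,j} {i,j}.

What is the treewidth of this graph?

A width-4 tree decomposition is:
Bags: B1 = {b, d, h, i, j}  B2 = {b, e, h, i, j}  B3 = {b, d, g, h, j}  B4 = {a, b, e, h, j}  B5 = {b, c, d, h, j}  B6 = {b, d, f, h, i}
Tree: B1–B2, B1–B3, B2–B4, B3–B5, B1–B6
The largest bag has 5 vertices, giving width 4; this decomposition certifies tw(G) ≤ 4. For the lower bound, the 5 vertices {b, d, g, h, j} are pairwise adjacent, and any tree decomposition puts a clique entirely inside one bag — forcing width ≥ 4. The upper and lower bounds meet at 4, so that is the treewidth.

4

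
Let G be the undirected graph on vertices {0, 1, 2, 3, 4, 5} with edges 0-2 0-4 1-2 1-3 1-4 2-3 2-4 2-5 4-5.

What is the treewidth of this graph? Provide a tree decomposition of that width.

The largest bag has 3 vertices, giving width 2; this decomposition certifies tw(G) ≤ 2. For the lower bound, the 3 vertices {1, 2, 3} are pairwise adjacent, and any tree decomposition puts a clique entirely inside one bag — forcing width ≥ 2. The upper and lower bounds meet at 2, so that is the treewidth.

Treewidth 2.
Bags: B1 = {1, 2, 3}  B2 = {1, 2, 4}  B3 = {2, 4, 5}  B4 = {0, 2, 4}
Tree: B1–B2, B2–B3, B2–B4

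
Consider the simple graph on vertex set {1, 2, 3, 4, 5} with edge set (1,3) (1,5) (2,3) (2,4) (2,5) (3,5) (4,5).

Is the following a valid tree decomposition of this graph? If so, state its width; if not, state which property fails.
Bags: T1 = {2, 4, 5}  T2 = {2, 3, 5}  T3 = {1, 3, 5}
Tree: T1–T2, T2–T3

Vertex coverage: the bags together contain {1, 2, 3, 4, 5}, the full vertex set. Edge coverage: each edge of G has both endpoints in at least one bag. Running intersection: for every vertex, the bags containing it form a connected subtree. All three properties hold, so this is a valid tree decomposition of width max|bag| − 1 = 2, and hence tw(G) ≤ 2.

Yes; width 2.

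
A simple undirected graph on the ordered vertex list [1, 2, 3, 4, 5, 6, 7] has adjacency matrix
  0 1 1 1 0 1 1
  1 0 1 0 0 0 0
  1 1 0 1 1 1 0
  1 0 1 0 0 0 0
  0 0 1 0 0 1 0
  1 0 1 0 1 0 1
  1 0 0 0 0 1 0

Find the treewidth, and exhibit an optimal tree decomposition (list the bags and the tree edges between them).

Every bag has size at most 3, so the width is 3 − 1 = 2 and tw(G) ≤ 2. Conversely, {1, 2, 3} is a clique of size 3, and the vertices of any clique must share a bag in every tree decomposition; so some bag has ≥ 3 vertices and tw(G) ≥ 2. The upper and lower bounds meet at 2, so that is the treewidth.

Treewidth 2.
One such decomposition:
Bags: B1 = {1, 3, 4}  B2 = {1, 3, 6}  B3 = {1, 6, 7}  B4 = {3, 5, 6}  B5 = {1, 2, 3}
Tree: B1–B2, B2–B3, B2–B4, B2–B5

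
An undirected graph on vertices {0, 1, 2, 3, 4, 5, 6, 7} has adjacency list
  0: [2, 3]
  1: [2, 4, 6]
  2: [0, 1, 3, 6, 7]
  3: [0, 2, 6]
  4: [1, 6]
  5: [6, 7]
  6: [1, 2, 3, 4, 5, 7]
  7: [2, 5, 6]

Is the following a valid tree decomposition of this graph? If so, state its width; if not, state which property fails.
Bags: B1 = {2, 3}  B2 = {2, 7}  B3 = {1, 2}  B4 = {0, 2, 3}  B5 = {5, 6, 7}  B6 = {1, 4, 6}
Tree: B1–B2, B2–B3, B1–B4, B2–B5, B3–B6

A tree decomposition must satisfy three properties: every vertex lies in some bag; for every edge, both endpoints lie together in some bag; and for every vertex, the bags containing it form a connected subtree. Here edge (6,3) lies in no bag, so the decomposition is invalid.

No — edge (6,3) lies in no bag.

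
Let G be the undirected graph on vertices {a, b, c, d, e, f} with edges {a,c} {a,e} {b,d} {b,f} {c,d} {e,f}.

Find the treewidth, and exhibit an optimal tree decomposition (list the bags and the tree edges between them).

The largest bag has 3 vertices, giving width 2; this decomposition certifies tw(G) ≤ 2. The edges c–a–e–f–b–d–c form a cycle, so G is not a tree and its treewidth is at least 2. Therefore the treewidth is 2.

Treewidth 2.
One optimal decomposition is:
Bags: B1 = {a, c, e}  B2 = {c, e, f}  B3 = {b, c, f}  B4 = {b, c, d}
Tree: B1–B2, B2–B3, B3–B4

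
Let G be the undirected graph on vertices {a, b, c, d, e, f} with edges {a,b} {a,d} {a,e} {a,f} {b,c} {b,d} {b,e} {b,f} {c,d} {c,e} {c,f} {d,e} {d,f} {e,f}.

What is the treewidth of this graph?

A width-4 tree decomposition is:
Bags: B1 = {a, b, d, e, f}  B2 = {b, c, d, e, f}
Tree: B1–B2
The largest bag has 5 vertices, giving width 4; this decomposition certifies tw(G) ≤ 4. On the other hand G contains the 5-clique {b, c, d, e, f}. A clique must lie in a single bag of any decomposition, so no decomposition can have width below 4. Combining the bounds, tw(G) = 4.

4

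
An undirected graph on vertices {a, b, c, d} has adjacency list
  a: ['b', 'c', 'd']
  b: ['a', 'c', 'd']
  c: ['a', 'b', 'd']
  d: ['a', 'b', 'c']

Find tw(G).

A width-3 tree decomposition is:
Bags: B1 = {a, b, c, d}
Tree: (single bag)
A single bag containing all 4 vertices is trivially a valid decomposition of width 3. On the other hand G contains the 4-clique {a, b, c, d}. A clique must lie in a single bag of any decomposition, so no decomposition can have width below 3. Combining the bounds, tw(G) = 3.

3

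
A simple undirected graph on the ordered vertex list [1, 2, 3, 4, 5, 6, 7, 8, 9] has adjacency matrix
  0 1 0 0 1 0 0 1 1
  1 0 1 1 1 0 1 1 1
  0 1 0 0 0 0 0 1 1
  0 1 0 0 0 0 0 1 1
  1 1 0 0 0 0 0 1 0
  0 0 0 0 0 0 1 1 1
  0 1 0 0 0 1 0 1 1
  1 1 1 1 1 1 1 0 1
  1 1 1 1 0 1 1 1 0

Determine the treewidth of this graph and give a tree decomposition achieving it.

Treewidth 3.
One such decomposition:
Bags: B1 = {2, 4, 8, 9}  B2 = {2, 7, 8, 9}  B3 = {1, 2, 8, 9}  B4 = {6, 7, 8, 9}  B5 = {1, 2, 5, 8}  B6 = {2, 3, 8, 9}
Tree: B1–B2, B2–B3, B2–B4, B3–B5, B2–B6

The largest bag has 4 vertices, giving width 3; this decomposition certifies tw(G) ≤ 3. Conversely, {1, 2, 8, 9} is a clique of size 4, and the vertices of any clique must share a bag in every tree decomposition; so some bag has ≥ 4 vertices and tw(G) ≥ 3. Hence tw(G) = 3 exactly.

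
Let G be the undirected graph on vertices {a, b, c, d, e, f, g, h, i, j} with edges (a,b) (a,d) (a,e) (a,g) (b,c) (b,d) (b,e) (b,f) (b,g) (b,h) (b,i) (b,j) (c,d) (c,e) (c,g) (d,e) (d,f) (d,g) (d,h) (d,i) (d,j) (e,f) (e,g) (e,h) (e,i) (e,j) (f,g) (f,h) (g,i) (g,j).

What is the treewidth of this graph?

A width-4 tree decomposition is:
Bags: B1 = {b, d, e, f, g}  B2 = {a, b, d, e, g}  B3 = {b, d, e, g, i}  B4 = {b, c, d, e, g}  B5 = {b, d, e, g, j}  B6 = {b, d, e, f, h}
Tree: B1–B2, B2–B3, B3–B4, B4–B5, B1–B6
Every bag has size at most 5, so the width is 5 − 1 = 4 and tw(G) ≤ 4. For the lower bound, the 5 vertices {b, d, e, f, g} are pairwise adjacent, and any tree decomposition puts a clique entirely inside one bag — forcing width ≥ 4. Therefore the treewidth is 4.

4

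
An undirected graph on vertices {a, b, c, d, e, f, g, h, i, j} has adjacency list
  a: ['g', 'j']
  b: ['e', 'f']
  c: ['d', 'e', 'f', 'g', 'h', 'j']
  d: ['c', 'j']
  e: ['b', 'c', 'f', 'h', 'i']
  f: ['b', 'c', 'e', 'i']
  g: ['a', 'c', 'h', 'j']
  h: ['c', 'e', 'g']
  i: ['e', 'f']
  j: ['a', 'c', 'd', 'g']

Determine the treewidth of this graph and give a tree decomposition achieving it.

Treewidth 2.
Bags: B1 = {c, e, f}  B2 = {e, f, i}  B3 = {b, e, f}  B4 = {c, e, h}  B5 = {c, g, h}  B6 = {c, g, j}  B7 = {a, g, j}  B8 = {c, d, j}
Tree: B1–B2, B2–B3, B1–B4, B4–B5, B5–B6, B6–B7, B6–B8

Every bag has size at most 3, so the width is 3 − 1 = 2 and tw(G) ≤ 2. For the lower bound, the 3 vertices {c, d, j} are pairwise adjacent, and any tree decomposition puts a clique entirely inside one bag — forcing width ≥ 2. Combining the bounds, tw(G) = 2.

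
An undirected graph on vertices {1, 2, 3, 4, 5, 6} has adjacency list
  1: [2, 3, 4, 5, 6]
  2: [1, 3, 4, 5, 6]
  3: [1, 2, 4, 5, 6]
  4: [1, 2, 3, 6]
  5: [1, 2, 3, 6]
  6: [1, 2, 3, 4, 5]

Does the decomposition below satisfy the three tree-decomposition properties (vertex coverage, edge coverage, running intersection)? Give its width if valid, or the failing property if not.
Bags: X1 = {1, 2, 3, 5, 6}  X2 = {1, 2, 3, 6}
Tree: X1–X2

A tree decomposition must satisfy three properties: every vertex lies in some bag; for every edge, both endpoints lie together in some bag; and for every vertex, the bags containing it form a connected subtree. Here vertex 4 appears in no bag, so the decomposition is invalid.

No — vertex 4 appears in no bag.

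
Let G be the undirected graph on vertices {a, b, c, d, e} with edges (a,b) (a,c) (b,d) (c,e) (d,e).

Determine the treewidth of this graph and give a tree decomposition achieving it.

Treewidth 2.
One optimal decomposition is:
Bags: B1 = {a, b, d}  B2 = {a, c, d}  B3 = {c, d, e}
Tree: B1–B2, B2–B3

Each bag holds 3 vertices, so the decomposition has width 2, which upper-bounds the treewidth. For the lower bound, G contains the cycle d–b–a–c–e–d, so G is not a forest; only forests have treewidth ≤ 1, hence tw(G) ≥ 2. Hence tw(G) = 2 exactly.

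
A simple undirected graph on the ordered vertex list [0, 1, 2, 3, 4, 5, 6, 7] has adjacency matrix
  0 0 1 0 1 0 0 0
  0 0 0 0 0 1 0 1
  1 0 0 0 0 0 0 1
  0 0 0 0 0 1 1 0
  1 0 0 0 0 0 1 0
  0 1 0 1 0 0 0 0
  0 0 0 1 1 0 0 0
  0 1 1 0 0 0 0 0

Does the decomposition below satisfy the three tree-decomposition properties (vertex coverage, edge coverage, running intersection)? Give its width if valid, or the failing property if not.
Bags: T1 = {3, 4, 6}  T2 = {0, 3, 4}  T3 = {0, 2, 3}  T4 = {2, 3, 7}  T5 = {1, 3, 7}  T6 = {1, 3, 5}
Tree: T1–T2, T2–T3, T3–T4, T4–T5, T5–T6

Every vertex of G appears in some bag (union = {0, 1, 2, 3, 4, 5, 6, 7}); every edge is covered by a bag; and for each vertex v the set of bags containing v is connected in the bag tree. The decomposition is therefore valid. The largest bag has 3 vertices, so the width is 2.

Yes; width 2.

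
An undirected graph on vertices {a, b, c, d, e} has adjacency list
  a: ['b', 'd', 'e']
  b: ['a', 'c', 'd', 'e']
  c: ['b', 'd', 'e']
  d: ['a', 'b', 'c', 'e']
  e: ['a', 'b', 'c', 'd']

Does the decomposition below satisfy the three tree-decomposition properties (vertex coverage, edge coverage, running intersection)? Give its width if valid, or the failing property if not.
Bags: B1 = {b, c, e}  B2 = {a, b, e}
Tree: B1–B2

No — vertex d appears in no bag.

A tree decomposition must satisfy three properties: every vertex lies in some bag; for every edge, both endpoints lie together in some bag; and for every vertex, the bags containing it form a connected subtree. Here vertex d appears in no bag, so the decomposition is invalid.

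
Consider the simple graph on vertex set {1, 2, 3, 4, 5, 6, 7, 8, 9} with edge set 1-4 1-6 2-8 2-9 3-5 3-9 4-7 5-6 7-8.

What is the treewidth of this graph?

A width-2 tree decomposition is:
Bags: B1 = {3, 5, 6}  B2 = {3, 6, 9}  B3 = {2, 6, 9}  B4 = {2, 6, 8}  B5 = {6, 7, 8}  B6 = {4, 6, 7}  B7 = {1, 4, 6}
Tree: B1–B2, B2–B3, B3–B4, B4–B5, B5–B6, B6–B7
Every bag has size at most 3, so the width is 3 − 1 = 2 and tw(G) ≤ 2. For the lower bound, G contains the cycle 6–5–3–9–2–8–7–4–1–6, so G is not a forest; only forests have treewidth ≤ 1, hence tw(G) ≥ 2. Therefore the treewidth is 2.

2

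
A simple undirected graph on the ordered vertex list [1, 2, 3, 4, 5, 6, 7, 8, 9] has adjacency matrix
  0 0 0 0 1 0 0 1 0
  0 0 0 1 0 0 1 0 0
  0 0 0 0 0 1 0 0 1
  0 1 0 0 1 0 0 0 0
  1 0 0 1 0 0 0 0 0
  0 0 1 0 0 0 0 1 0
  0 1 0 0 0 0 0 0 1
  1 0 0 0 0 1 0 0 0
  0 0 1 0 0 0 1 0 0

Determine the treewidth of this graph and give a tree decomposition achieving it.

Treewidth 2.
One such decomposition:
Bags: B1 = {3, 6, 8}  B2 = {3, 8, 9}  B3 = {7, 8, 9}  B4 = {2, 7, 8}  B5 = {2, 4, 8}  B6 = {4, 5, 8}  B7 = {1, 5, 8}
Tree: B1–B2, B2–B3, B3–B4, B4–B5, B5–B6, B6–B7

The largest bag has 3 vertices, giving width 2; this decomposition certifies tw(G) ≤ 2. Since 8–6–3–9–7–2–4–5–1–8 is a cycle in G, G is not acyclic. Forests are exactly the graphs of treewidth ≤ 1, so tw(G) ≥ 2. The upper and lower bounds meet at 2, so that is the treewidth.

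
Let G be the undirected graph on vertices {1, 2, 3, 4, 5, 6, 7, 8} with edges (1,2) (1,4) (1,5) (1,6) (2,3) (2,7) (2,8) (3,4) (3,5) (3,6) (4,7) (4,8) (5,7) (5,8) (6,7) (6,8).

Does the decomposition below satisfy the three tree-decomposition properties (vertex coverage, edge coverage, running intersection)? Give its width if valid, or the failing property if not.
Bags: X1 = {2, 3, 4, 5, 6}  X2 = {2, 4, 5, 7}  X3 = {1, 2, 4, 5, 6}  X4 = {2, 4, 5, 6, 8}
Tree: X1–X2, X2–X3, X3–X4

A tree decomposition must satisfy three properties: every vertex lies in some bag; for every edge, both endpoints lie together in some bag; and for every vertex, the bags containing it form a connected subtree. Here edge (6,7) lies in no bag, so the decomposition is invalid.

No — edge (6,7) lies in no bag.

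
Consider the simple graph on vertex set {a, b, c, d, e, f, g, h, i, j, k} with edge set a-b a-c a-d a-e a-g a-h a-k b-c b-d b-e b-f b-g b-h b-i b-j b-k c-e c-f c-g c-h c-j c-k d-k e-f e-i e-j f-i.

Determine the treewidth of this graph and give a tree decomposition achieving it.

Treewidth 3.
Bags: B1 = {a, b, c, h}  B2 = {a, b, c, e}  B3 = {a, b, c, g}  B4 = {b, c, e, f}  B5 = {a, b, c, k}  B6 = {a, b, d, k}  B7 = {b, e, f, i}  B8 = {b, c, e, j}
Tree: B1–B2, B1–B3, B2–B4, B2–B5, B5–B6, B4–B7, B4–B8

Every bag has size at most 4, so the width is 4 − 1 = 3 and tw(G) ≤ 3. On the other hand G contains the 4-clique {a, b, d, k}. A clique must lie in a single bag of any decomposition, so no decomposition can have width below 3. Hence tw(G) = 3 exactly.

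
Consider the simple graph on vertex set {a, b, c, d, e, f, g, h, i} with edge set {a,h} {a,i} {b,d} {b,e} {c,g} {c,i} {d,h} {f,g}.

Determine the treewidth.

1

A width-1 tree decomposition is:
Bags: B1 = {f, g}  B2 = {c, g}  B3 = {c, i}  B4 = {a, i}  B5 = {a, h}  B6 = {d, h}  B7 = {b, d}  B8 = {b, e}
Tree: B1–B2, B2–B3, B3–B4, B4–B5, B5–B6, B6–B7, B7–B8
Every bag has size at most 2, so the width is 2 − 1 = 1 and tw(G) ≤ 1. G has an edge, so its treewidth is at least 1. Hence tw(G) = 1 exactly.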